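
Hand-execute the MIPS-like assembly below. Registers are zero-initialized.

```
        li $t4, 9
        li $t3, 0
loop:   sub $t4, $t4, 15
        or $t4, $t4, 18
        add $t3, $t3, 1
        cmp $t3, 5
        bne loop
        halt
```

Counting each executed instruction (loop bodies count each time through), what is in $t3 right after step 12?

after li $t4, 9: $t4=9
after li $t3, 0: $t3=0
after sub $t4, $t4, 15: $t4=9-15=-6
after or $t4, $t4, 18: $t4=(-6)|18=-6
after add $t3, $t3, 1: $t3=0+1=1
cmp $t3, 5  (cmp 1,5)
bne loop: taken
after sub $t4, $t4, 15: $t4=(-6)-15=-21
after or $t4, $t4, 18: $t4=(-21)|18=-5
after add $t3, $t3, 1: $t3=1+1=2
cmp $t3, 5  (cmp 2,5)
bne loop: taken
After step 12: $t3 = 2.

2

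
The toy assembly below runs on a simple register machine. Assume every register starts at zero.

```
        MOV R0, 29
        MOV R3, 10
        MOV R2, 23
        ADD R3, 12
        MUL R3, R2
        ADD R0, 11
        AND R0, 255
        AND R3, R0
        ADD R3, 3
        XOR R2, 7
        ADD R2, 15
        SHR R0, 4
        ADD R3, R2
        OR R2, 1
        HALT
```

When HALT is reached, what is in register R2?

R0=29
R3=10
R2=23
R3=10+12=22
R3=22*23=506
R0=29+11=40
R0=40&255=40
R3=506&40=40
R3=40+3=43
R2=23^7=16
R2=16+15=31
R0=40>>4=2
R3=43+31=74
R2=31|1=31
halt.

31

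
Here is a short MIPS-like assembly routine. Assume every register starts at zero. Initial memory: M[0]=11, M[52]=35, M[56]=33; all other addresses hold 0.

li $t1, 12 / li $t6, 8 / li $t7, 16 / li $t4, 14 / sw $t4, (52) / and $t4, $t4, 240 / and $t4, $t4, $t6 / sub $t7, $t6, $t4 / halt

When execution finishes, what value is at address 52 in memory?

$t1=12
$t6=8
$t7=16
$t4=14
sw $t4, (52) → M[52]=14
$t4=14&240=0
$t4=0&8=0
$t7=8-0=8
halt.

14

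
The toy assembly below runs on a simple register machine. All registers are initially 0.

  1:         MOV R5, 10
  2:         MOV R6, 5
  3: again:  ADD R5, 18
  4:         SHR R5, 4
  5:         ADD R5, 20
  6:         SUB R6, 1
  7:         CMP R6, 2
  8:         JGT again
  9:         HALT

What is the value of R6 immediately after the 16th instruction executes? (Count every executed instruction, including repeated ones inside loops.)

3

R5=10
R6=5
R5=10+18=28
R5=28>>4=1
R5=1+20=21
R6=5-1=4
CMP R6, 2  (cmp 4,2)
JGT again: taken
R5=21+18=39
R5=39>>4=2
R5=2+20=22
R6=4-1=3
CMP R6, 2  (cmp 3,2)
JGT again: taken
R5=22+18=40
R5=40>>4=2
After step 16: R6 = 3.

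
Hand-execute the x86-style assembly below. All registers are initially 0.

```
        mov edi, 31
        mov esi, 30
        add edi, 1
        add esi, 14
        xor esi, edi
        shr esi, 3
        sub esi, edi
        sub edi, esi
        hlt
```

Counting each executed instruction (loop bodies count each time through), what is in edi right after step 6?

32

mov edi, 31 → edi=31
mov esi, 30 → esi=30
add edi, 1 → edi=31+1=32
add esi, 14 → esi=30+14=44
xor esi, edi → esi=44^32=12
shr esi, 3 → esi=12>>3=1
After step 6: edi = 32.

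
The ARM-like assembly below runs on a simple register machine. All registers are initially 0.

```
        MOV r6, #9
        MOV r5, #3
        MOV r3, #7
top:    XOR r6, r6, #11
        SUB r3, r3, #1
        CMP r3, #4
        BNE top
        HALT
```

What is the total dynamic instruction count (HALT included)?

16

MOV r6, #9 → r6=9
MOV r5, #3 → r5=3
MOV r3, #7 → r3=7
XOR r6, r6, #11 → r6=9^11=2
SUB r3, r3, #1 → r3=7-1=6
CMP r3, #4  (cmp 6,4)
BNE top: taken
XOR r6, r6, #11 → r6=2^11=9
SUB r3, r3, #1 → r3=6-1=5
CMP r3, #4  (cmp 5,4)
BNE top: taken
XOR r6, r6, #11 → r6=9^11=2
SUB r3, r3, #1 → r3=5-1=4
CMP r3, #4  (cmp 4,4)
BNE top: not taken
halt.
Total executed instructions: 16.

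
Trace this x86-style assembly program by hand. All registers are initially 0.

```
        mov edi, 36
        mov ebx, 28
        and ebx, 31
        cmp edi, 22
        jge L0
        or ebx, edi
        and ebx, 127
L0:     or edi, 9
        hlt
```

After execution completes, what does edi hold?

45

after mov edi, 36: edi=36
after mov ebx, 28: ebx=28
after and ebx, 31: ebx=28&31=28
cmp edi, 22  (cmp 36,22)
jge L0: taken
after or edi, 9: edi=36|9=45
halt.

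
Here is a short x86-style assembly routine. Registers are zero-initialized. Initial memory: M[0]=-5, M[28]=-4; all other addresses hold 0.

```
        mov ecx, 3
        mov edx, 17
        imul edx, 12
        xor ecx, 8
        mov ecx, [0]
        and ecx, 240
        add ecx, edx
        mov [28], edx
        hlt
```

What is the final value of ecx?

444

ecx=3
edx=17
edx=17*12=204
ecx=3^8=11
ecx=M[0]=-5
ecx=(-5)&240=240
ecx=240+204=444
mov [28], edx → M[28]=204
halt.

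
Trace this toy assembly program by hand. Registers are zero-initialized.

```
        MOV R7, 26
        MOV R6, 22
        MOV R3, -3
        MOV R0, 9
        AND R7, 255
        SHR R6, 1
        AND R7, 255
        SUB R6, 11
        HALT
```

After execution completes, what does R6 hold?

0

R7=26
R6=22
R3=-3
R0=9
R7=26&255=26
R6=22>>1=11
R7=26&255=26
R6=11-11=0
halt.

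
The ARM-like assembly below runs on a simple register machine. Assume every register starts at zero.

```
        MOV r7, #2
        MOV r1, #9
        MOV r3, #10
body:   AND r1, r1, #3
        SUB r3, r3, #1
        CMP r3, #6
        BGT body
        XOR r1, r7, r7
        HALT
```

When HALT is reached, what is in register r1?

after MOV r7, #2: r7=2
after MOV r1, #9: r1=9
after MOV r3, #10: r3=10
after AND r1, r1, #3: r1=9&3=1
after SUB r3, r3, #1: r3=10-1=9
CMP r3, #6  (cmp 9,6)
BGT body: taken
after AND r1, r1, #3: r1=1&3=1
after SUB r3, r3, #1: r3=9-1=8
CMP r3, #6  (cmp 8,6)
BGT body: taken
after AND r1, r1, #3: r1=1&3=1
after SUB r3, r3, #1: r3=8-1=7
CMP r3, #6  (cmp 7,6)
BGT body: taken
after AND r1, r1, #3: r1=1&3=1
after SUB r3, r3, #1: r3=7-1=6
CMP r3, #6  (cmp 6,6)
BGT body: not taken
after XOR r1, r7, r7: r1=2^2=0
halt.

0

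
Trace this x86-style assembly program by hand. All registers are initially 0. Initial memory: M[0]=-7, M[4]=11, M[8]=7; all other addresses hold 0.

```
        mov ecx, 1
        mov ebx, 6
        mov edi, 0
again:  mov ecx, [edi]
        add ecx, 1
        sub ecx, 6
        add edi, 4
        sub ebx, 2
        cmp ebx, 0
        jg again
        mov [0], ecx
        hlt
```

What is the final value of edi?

ecx=1
ebx=6
edi=0
ecx=M[0]=-7
ecx=(-7)+1=-6
ecx=(-6)-6=-12
edi=0+4=4
ebx=6-2=4
cmp ebx, 0  (cmp 4,0)
jg again: taken
ecx=M[4]=11
ecx=11+1=12
ecx=12-6=6
edi=4+4=8
ebx=4-2=2
cmp ebx, 0  (cmp 2,0)
jg again: taken
ecx=M[8]=7
ecx=7+1=8
ecx=8-6=2
edi=8+4=12
ebx=2-2=0
cmp ebx, 0  (cmp 0,0)
jg again: not taken
mov [0], ecx → M[0]=2
halt.

12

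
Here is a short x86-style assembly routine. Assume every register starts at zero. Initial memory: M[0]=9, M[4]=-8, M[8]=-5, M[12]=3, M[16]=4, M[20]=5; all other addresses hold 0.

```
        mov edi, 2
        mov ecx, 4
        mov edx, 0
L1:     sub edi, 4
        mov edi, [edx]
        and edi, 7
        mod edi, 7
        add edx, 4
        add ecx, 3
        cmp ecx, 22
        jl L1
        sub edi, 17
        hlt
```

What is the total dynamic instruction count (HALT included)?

53

mov edi, 2 → edi=2
mov ecx, 4 → ecx=4
mov edx, 0 → edx=0
sub edi, 4 → edi=2-4=-2
mov edi, [edx] → edi=M[0]=9
and edi, 7 → edi=9&7=1
mod edi, 7 → edi=1%7=1
add edx, 4 → edx=0+4=4
add ecx, 3 → ecx=4+3=7
cmp ecx, 22  (cmp 7,22)
jl L1: taken
sub edi, 4 → edi=1-4=-3
mov edi, [edx] → edi=M[4]=-8
and edi, 7 → edi=(-8)&7=0
mod edi, 7 → edi=0%7=0
add edx, 4 → edx=4+4=8
add ecx, 3 → ecx=7+3=10
cmp ecx, 22  (cmp 10,22)
jl L1: taken
sub edi, 4 → edi=0-4=-4
mov edi, [edx] → edi=M[8]=-5
and edi, 7 → edi=(-5)&7=3
mod edi, 7 → edi=3%7=3
add edx, 4 → edx=8+4=12
add ecx, 3 → ecx=10+3=13
cmp ecx, 22  (cmp 13,22)
jl L1: taken
sub edi, 4 → edi=3-4=-1
mov edi, [edx] → edi=M[12]=3
and edi, 7 → edi=3&7=3
mod edi, 7 → edi=3%7=3
add edx, 4 → edx=12+4=16
add ecx, 3 → ecx=13+3=16
cmp ecx, 22  (cmp 16,22)
jl L1: taken
sub edi, 4 → edi=3-4=-1
mov edi, [edx] → edi=M[16]=4
and edi, 7 → edi=4&7=4
mod edi, 7 → edi=4%7=4
add edx, 4 → edx=16+4=20
add ecx, 3 → ecx=16+3=19
cmp ecx, 22  (cmp 19,22)
jl L1: taken
sub edi, 4 → edi=4-4=0
mov edi, [edx] → edi=M[20]=5
and edi, 7 → edi=5&7=5
mod edi, 7 → edi=5%7=5
add edx, 4 → edx=20+4=24
add ecx, 3 → ecx=19+3=22
cmp ecx, 22  (cmp 22,22)
jl L1: not taken
sub edi, 17 → edi=5-17=-12
halt.
Total executed instructions: 53.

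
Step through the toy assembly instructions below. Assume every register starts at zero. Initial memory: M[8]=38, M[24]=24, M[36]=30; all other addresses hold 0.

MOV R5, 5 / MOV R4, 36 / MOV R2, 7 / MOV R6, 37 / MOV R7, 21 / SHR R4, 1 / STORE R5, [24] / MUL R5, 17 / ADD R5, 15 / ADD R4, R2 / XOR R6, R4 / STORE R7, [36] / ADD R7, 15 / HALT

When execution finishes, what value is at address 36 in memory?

21

after MOV R5, 5: R5=5
after MOV R4, 36: R4=36
after MOV R2, 7: R2=7
after MOV R6, 37: R6=37
after MOV R7, 21: R7=21
after SHR R4, 1: R4=36>>1=18
STORE R5, [24] → M[24]=5
after MUL R5, 17: R5=5*17=85
after ADD R5, 15: R5=85+15=100
after ADD R4, R2: R4=18+7=25
after XOR R6, R4: R6=37^25=60
STORE R7, [36] → M[36]=21
after ADD R7, 15: R7=21+15=36
halt.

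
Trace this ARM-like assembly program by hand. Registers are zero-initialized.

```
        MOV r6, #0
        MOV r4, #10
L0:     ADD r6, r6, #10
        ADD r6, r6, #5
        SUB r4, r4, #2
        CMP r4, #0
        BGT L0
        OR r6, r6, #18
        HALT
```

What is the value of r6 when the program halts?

91

MOV r6, #0 → r6=0
MOV r4, #10 → r4=10
ADD r6, r6, #10 → r6=0+10=10
ADD r6, r6, #5 → r6=10+5=15
SUB r4, r4, #2 → r4=10-2=8
CMP r4, #0  (cmp 8,0)
BGT L0: taken
ADD r6, r6, #10 → r6=15+10=25
ADD r6, r6, #5 → r6=25+5=30
SUB r4, r4, #2 → r4=8-2=6
CMP r4, #0  (cmp 6,0)
BGT L0: taken
ADD r6, r6, #10 → r6=30+10=40
ADD r6, r6, #5 → r6=40+5=45
SUB r4, r4, #2 → r4=6-2=4
CMP r4, #0  (cmp 4,0)
BGT L0: taken
ADD r6, r6, #10 → r6=45+10=55
ADD r6, r6, #5 → r6=55+5=60
SUB r4, r4, #2 → r4=4-2=2
CMP r4, #0  (cmp 2,0)
BGT L0: taken
ADD r6, r6, #10 → r6=60+10=70
ADD r6, r6, #5 → r6=70+5=75
SUB r4, r4, #2 → r4=2-2=0
CMP r4, #0  (cmp 0,0)
BGT L0: not taken
OR r6, r6, #18 → r6=75|18=91
halt.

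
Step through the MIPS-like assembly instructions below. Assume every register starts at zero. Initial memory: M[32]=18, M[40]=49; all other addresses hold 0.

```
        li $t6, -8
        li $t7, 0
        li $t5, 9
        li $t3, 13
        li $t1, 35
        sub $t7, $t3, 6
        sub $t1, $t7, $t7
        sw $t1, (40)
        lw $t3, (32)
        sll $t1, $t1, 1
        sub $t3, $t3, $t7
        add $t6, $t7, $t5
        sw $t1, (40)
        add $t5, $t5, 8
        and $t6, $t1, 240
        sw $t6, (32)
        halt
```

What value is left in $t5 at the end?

17

after li $t6, -8: $t6=-8
after li $t7, 0: $t7=0
after li $t5, 9: $t5=9
after li $t3, 13: $t3=13
after li $t1, 35: $t1=35
after sub $t7, $t3, 6: $t7=13-6=7
after sub $t1, $t7, $t7: $t1=7-7=0
sw $t1, (40) → M[40]=0
after lw $t3, (32): $t3=M[32]=18
after sll $t1, $t1, 1: $t1=0<<1=0
after sub $t3, $t3, $t7: $t3=18-7=11
after add $t6, $t7, $t5: $t6=7+9=16
sw $t1, (40) → M[40]=0
after add $t5, $t5, 8: $t5=9+8=17
after and $t6, $t1, 240: $t6=0&240=0
sw $t6, (32) → M[32]=0
halt.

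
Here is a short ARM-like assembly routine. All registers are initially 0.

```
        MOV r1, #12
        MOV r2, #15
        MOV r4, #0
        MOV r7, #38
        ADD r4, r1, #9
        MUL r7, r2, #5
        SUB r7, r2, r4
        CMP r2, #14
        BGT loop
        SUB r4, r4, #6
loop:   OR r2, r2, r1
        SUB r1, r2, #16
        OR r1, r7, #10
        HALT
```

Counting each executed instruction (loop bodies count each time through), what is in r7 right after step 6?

75

r1=12
r2=15
r4=0
r7=38
r4=12+9=21
r7=15*5=75
After step 6: r7 = 75.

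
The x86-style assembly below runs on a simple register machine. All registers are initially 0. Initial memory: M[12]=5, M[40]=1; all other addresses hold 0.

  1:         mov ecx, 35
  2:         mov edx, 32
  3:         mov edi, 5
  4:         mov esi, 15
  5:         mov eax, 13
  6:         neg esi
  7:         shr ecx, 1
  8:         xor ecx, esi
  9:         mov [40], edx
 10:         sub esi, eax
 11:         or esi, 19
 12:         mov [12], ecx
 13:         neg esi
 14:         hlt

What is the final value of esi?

mov ecx, 35 → ecx=35
mov edx, 32 → edx=32
mov edi, 5 → edi=5
mov esi, 15 → esi=15
mov eax, 13 → eax=13
neg esi → esi=-(15)=-15
shr ecx, 1 → ecx=35>>1=17
xor ecx, esi → ecx=17^(-15)=-32
mov [40], edx → M[40]=32
sub esi, eax → esi=(-15)-13=-28
or esi, 19 → esi=(-28)|19=-9
mov [12], ecx → M[12]=-32
neg esi → esi=-(-9)=9
halt.

9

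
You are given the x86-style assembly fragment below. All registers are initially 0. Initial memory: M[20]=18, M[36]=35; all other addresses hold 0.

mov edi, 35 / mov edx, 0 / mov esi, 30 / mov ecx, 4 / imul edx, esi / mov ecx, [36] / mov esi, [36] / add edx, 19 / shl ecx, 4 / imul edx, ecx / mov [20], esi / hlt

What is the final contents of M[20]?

35

edi=35
edx=0
esi=30
ecx=4
edx=0*30=0
ecx=M[36]=35
esi=M[36]=35
edx=0+19=19
ecx=35<<4=560
edx=19*560=10640
mov [20], esi → M[20]=35
halt.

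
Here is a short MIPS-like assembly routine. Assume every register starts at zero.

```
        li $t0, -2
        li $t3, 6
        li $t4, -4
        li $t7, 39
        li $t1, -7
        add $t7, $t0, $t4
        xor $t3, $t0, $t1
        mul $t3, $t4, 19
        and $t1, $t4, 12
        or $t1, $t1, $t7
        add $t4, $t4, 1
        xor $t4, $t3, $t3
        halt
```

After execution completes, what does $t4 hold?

0

$t0=-2
$t3=6
$t4=-4
$t7=39
$t1=-7
$t7=(-2)+(-4)=-6
$t3=(-2)^(-7)=7
$t3=(-4)*19=-76
$t1=(-4)&12=12
$t1=12|(-6)=-2
$t4=(-4)+1=-3
$t4=(-76)^(-76)=0
halt.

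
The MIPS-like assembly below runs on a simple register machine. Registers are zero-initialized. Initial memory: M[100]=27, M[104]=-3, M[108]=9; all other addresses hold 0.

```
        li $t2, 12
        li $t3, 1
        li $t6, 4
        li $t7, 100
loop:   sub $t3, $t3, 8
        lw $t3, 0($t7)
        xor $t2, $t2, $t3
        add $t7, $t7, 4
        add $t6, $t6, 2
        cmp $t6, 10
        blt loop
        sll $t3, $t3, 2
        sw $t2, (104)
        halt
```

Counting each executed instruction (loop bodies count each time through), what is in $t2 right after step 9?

23

after li $t2, 12: $t2=12
after li $t3, 1: $t3=1
after li $t6, 4: $t6=4
after li $t7, 100: $t7=100
after sub $t3, $t3, 8: $t3=1-8=-7
after lw $t3, 0($t7): $t3=M[100]=27
after xor $t2, $t2, $t3: $t2=12^27=23
after add $t7, $t7, 4: $t7=100+4=104
after add $t6, $t6, 2: $t6=4+2=6
After step 9: $t2 = 23.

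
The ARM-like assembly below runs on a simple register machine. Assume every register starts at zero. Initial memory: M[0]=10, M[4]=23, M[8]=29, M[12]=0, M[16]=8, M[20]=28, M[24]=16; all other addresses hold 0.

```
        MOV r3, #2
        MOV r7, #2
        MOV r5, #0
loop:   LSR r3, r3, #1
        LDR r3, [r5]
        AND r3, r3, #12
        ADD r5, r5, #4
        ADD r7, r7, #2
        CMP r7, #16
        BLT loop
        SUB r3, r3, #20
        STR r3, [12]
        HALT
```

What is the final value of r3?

-20

MOV r3, #2 → r3=2
MOV r7, #2 → r7=2
MOV r5, #0 → r5=0
LSR r3, r3, #1 → r3=2>>1=1
LDR r3, [r5] → r3=M[0]=10
AND r3, r3, #12 → r3=10&12=8
ADD r5, r5, #4 → r5=0+4=4
ADD r7, r7, #2 → r7=2+2=4
CMP r7, #16  (cmp 4,16)
BLT loop: taken
LSR r3, r3, #1 → r3=8>>1=4
LDR r3, [r5] → r3=M[4]=23
AND r3, r3, #12 → r3=23&12=4
ADD r5, r5, #4 → r5=4+4=8
ADD r7, r7, #2 → r7=4+2=6
CMP r7, #16  (cmp 6,16)
BLT loop: taken
LSR r3, r3, #1 → r3=4>>1=2
LDR r3, [r5] → r3=M[8]=29
AND r3, r3, #12 → r3=29&12=12
ADD r5, r5, #4 → r5=8+4=12
ADD r7, r7, #2 → r7=6+2=8
CMP r7, #16  (cmp 8,16)
BLT loop: taken
LSR r3, r3, #1 → r3=12>>1=6
LDR r3, [r5] → r3=M[12]=0
AND r3, r3, #12 → r3=0&12=0
ADD r5, r5, #4 → r5=12+4=16
ADD r7, r7, #2 → r7=8+2=10
CMP r7, #16  (cmp 10,16)
BLT loop: taken
LSR r3, r3, #1 → r3=0>>1=0
LDR r3, [r5] → r3=M[16]=8
AND r3, r3, #12 → r3=8&12=8
ADD r5, r5, #4 → r5=16+4=20
ADD r7, r7, #2 → r7=10+2=12
CMP r7, #16  (cmp 12,16)
BLT loop: taken
LSR r3, r3, #1 → r3=8>>1=4
LDR r3, [r5] → r3=M[20]=28
AND r3, r3, #12 → r3=28&12=12
ADD r5, r5, #4 → r5=20+4=24
ADD r7, r7, #2 → r7=12+2=14
CMP r7, #16  (cmp 14,16)
BLT loop: taken
LSR r3, r3, #1 → r3=12>>1=6
LDR r3, [r5] → r3=M[24]=16
AND r3, r3, #12 → r3=16&12=0
ADD r5, r5, #4 → r5=24+4=28
ADD r7, r7, #2 → r7=14+2=16
CMP r7, #16  (cmp 16,16)
BLT loop: not taken
SUB r3, r3, #20 → r3=0-20=-20
STR r3, [12] → M[12]=-20
halt.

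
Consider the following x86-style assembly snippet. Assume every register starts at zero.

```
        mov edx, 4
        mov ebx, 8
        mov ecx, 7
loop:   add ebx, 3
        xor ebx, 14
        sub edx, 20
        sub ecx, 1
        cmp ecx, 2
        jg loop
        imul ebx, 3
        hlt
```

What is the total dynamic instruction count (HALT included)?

35

after mov edx, 4: edx=4
after mov ebx, 8: ebx=8
after mov ecx, 7: ecx=7
after add ebx, 3: ebx=8+3=11
after xor ebx, 14: ebx=11^14=5
after sub edx, 20: edx=4-20=-16
after sub ecx, 1: ecx=7-1=6
cmp ecx, 2  (cmp 6,2)
jg loop: taken
after add ebx, 3: ebx=5+3=8
after xor ebx, 14: ebx=8^14=6
after sub edx, 20: edx=(-16)-20=-36
after sub ecx, 1: ecx=6-1=5
cmp ecx, 2  (cmp 5,2)
jg loop: taken
after add ebx, 3: ebx=6+3=9
after xor ebx, 14: ebx=9^14=7
after sub edx, 20: edx=(-36)-20=-56
after sub ecx, 1: ecx=5-1=4
cmp ecx, 2  (cmp 4,2)
jg loop: taken
after add ebx, 3: ebx=7+3=10
after xor ebx, 14: ebx=10^14=4
after sub edx, 20: edx=(-56)-20=-76
after sub ecx, 1: ecx=4-1=3
cmp ecx, 2  (cmp 3,2)
jg loop: taken
after add ebx, 3: ebx=4+3=7
after xor ebx, 14: ebx=7^14=9
after sub edx, 20: edx=(-76)-20=-96
after sub ecx, 1: ecx=3-1=2
cmp ecx, 2  (cmp 2,2)
jg loop: not taken
after imul ebx, 3: ebx=9*3=27
halt.
Total executed instructions: 35.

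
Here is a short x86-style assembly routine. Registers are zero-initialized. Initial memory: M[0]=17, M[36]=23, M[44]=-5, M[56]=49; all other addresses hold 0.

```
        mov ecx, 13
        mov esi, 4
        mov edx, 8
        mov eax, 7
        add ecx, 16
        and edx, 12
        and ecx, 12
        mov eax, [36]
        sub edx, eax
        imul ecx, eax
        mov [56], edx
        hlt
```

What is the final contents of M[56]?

-15

ecx=13
esi=4
edx=8
eax=7
ecx=13+16=29
edx=8&12=8
ecx=29&12=12
eax=M[36]=23
edx=8-23=-15
ecx=12*23=276
mov [56], edx → M[56]=-15
halt.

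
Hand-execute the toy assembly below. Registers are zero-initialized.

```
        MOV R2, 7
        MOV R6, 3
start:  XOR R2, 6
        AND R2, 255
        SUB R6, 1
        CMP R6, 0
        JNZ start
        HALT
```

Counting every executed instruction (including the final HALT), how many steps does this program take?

18

after MOV R2, 7: R2=7
after MOV R6, 3: R6=3
after XOR R2, 6: R2=7^6=1
after AND R2, 255: R2=1&255=1
after SUB R6, 1: R6=3-1=2
CMP R6, 0  (cmp 2,0)
JNZ start: taken
after XOR R2, 6: R2=1^6=7
after AND R2, 255: R2=7&255=7
after SUB R6, 1: R6=2-1=1
CMP R6, 0  (cmp 1,0)
JNZ start: taken
after XOR R2, 6: R2=7^6=1
after AND R2, 255: R2=1&255=1
after SUB R6, 1: R6=1-1=0
CMP R6, 0  (cmp 0,0)
JNZ start: not taken
halt.
Total executed instructions: 18.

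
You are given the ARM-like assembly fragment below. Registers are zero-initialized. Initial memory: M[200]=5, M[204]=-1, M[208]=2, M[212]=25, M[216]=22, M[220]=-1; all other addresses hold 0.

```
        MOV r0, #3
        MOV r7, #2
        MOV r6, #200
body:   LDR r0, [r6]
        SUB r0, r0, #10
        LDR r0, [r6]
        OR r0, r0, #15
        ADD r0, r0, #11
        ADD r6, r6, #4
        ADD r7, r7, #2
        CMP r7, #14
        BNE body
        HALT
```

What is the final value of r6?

224

after MOV r0, #3: r0=3
after MOV r7, #2: r7=2
after MOV r6, #200: r6=200
after LDR r0, [r6]: r0=M[200]=5
after SUB r0, r0, #10: r0=5-10=-5
after LDR r0, [r6]: r0=M[200]=5
after OR r0, r0, #15: r0=5|15=15
after ADD r0, r0, #11: r0=15+11=26
after ADD r6, r6, #4: r6=200+4=204
after ADD r7, r7, #2: r7=2+2=4
CMP r7, #14  (cmp 4,14)
BNE body: taken
after LDR r0, [r6]: r0=M[204]=-1
after SUB r0, r0, #10: r0=(-1)-10=-11
after LDR r0, [r6]: r0=M[204]=-1
after OR r0, r0, #15: r0=(-1)|15=-1
after ADD r0, r0, #11: r0=(-1)+11=10
after ADD r6, r6, #4: r6=204+4=208
after ADD r7, r7, #2: r7=4+2=6
CMP r7, #14  (cmp 6,14)
BNE body: taken
after LDR r0, [r6]: r0=M[208]=2
after SUB r0, r0, #10: r0=2-10=-8
after LDR r0, [r6]: r0=M[208]=2
after OR r0, r0, #15: r0=2|15=15
after ADD r0, r0, #11: r0=15+11=26
after ADD r6, r6, #4: r6=208+4=212
after ADD r7, r7, #2: r7=6+2=8
CMP r7, #14  (cmp 8,14)
BNE body: taken
after LDR r0, [r6]: r0=M[212]=25
after SUB r0, r0, #10: r0=25-10=15
after LDR r0, [r6]: r0=M[212]=25
after OR r0, r0, #15: r0=25|15=31
after ADD r0, r0, #11: r0=31+11=42
after ADD r6, r6, #4: r6=212+4=216
after ADD r7, r7, #2: r7=8+2=10
CMP r7, #14  (cmp 10,14)
BNE body: taken
after LDR r0, [r6]: r0=M[216]=22
after SUB r0, r0, #10: r0=22-10=12
after LDR r0, [r6]: r0=M[216]=22
after OR r0, r0, #15: r0=22|15=31
after ADD r0, r0, #11: r0=31+11=42
after ADD r6, r6, #4: r6=216+4=220
after ADD r7, r7, #2: r7=10+2=12
CMP r7, #14  (cmp 12,14)
BNE body: taken
after LDR r0, [r6]: r0=M[220]=-1
after SUB r0, r0, #10: r0=(-1)-10=-11
after LDR r0, [r6]: r0=M[220]=-1
after OR r0, r0, #15: r0=(-1)|15=-1
after ADD r0, r0, #11: r0=(-1)+11=10
after ADD r6, r6, #4: r6=220+4=224
after ADD r7, r7, #2: r7=12+2=14
CMP r7, #14  (cmp 14,14)
BNE body: not taken
halt.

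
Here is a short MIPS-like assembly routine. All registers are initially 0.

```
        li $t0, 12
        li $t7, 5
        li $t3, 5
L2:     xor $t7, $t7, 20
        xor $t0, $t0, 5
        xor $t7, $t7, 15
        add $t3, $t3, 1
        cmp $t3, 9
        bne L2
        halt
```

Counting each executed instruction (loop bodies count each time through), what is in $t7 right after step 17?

li $t0, 12 → $t0=12
li $t7, 5 → $t7=5
li $t3, 5 → $t3=5
xor $t7, $t7, 20 → $t7=5^20=17
xor $t0, $t0, 5 → $t0=12^5=9
xor $t7, $t7, 15 → $t7=17^15=30
add $t3, $t3, 1 → $t3=5+1=6
cmp $t3, 9  (cmp 6,9)
bne L2: taken
xor $t7, $t7, 20 → $t7=30^20=10
xor $t0, $t0, 5 → $t0=9^5=12
xor $t7, $t7, 15 → $t7=10^15=5
add $t3, $t3, 1 → $t3=6+1=7
cmp $t3, 9  (cmp 7,9)
bne L2: taken
xor $t7, $t7, 20 → $t7=5^20=17
xor $t0, $t0, 5 → $t0=12^5=9
After step 17: $t7 = 17.

17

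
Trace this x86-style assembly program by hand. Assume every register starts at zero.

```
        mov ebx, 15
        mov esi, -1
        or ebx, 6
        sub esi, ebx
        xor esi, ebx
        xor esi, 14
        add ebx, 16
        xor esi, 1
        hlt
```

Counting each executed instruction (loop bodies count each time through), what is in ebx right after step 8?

31

after mov ebx, 15: ebx=15
after mov esi, -1: esi=-1
after or ebx, 6: ebx=15|6=15
after sub esi, ebx: esi=(-1)-15=-16
after xor esi, ebx: esi=(-16)^15=-1
after xor esi, 14: esi=(-1)^14=-15
after add ebx, 16: ebx=15+16=31
after xor esi, 1: esi=(-15)^1=-16
After step 8: ebx = 31.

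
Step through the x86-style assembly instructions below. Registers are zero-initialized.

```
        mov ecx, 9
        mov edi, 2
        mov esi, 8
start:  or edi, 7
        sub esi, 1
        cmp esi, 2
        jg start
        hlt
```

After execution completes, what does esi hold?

mov ecx, 9 → ecx=9
mov edi, 2 → edi=2
mov esi, 8 → esi=8
or edi, 7 → edi=2|7=7
sub esi, 1 → esi=8-1=7
cmp esi, 2  (cmp 7,2)
jg start: taken
or edi, 7 → edi=7|7=7
sub esi, 1 → esi=7-1=6
cmp esi, 2  (cmp 6,2)
jg start: taken
or edi, 7 → edi=7|7=7
sub esi, 1 → esi=6-1=5
cmp esi, 2  (cmp 5,2)
jg start: taken
or edi, 7 → edi=7|7=7
sub esi, 1 → esi=5-1=4
cmp esi, 2  (cmp 4,2)
jg start: taken
or edi, 7 → edi=7|7=7
sub esi, 1 → esi=4-1=3
cmp esi, 2  (cmp 3,2)
jg start: taken
or edi, 7 → edi=7|7=7
sub esi, 1 → esi=3-1=2
cmp esi, 2  (cmp 2,2)
jg start: not taken
halt.

2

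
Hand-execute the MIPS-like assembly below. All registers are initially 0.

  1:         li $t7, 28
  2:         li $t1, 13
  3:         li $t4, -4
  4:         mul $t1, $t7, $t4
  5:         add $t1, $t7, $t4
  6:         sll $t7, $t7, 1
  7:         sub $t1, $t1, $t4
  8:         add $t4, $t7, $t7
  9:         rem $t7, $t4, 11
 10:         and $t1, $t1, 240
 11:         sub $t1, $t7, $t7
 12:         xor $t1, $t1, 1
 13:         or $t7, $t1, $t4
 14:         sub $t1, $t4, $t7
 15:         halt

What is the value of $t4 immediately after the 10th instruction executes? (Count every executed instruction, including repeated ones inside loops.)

112

after li $t7, 28: $t7=28
after li $t1, 13: $t1=13
after li $t4, -4: $t4=-4
after mul $t1, $t7, $t4: $t1=28*(-4)=-112
after add $t1, $t7, $t4: $t1=28+(-4)=24
after sll $t7, $t7, 1: $t7=28<<1=56
after sub $t1, $t1, $t4: $t1=24-(-4)=28
after add $t4, $t7, $t7: $t4=56+56=112
after rem $t7, $t4, 11: $t7=112%11=2
after and $t1, $t1, 240: $t1=28&240=16
After step 10: $t4 = 112.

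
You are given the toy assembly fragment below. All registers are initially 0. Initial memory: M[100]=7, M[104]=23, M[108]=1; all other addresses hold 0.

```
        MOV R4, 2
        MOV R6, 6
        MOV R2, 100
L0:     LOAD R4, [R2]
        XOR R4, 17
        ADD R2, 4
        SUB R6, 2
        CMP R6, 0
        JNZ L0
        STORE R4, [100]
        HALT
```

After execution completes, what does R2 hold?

112

after MOV R4, 2: R4=2
after MOV R6, 6: R6=6
after MOV R2, 100: R2=100
after LOAD R4, [R2]: R4=M[100]=7
after XOR R4, 17: R4=7^17=22
after ADD R2, 4: R2=100+4=104
after SUB R6, 2: R6=6-2=4
CMP R6, 0  (cmp 4,0)
JNZ L0: taken
after LOAD R4, [R2]: R4=M[104]=23
after XOR R4, 17: R4=23^17=6
after ADD R2, 4: R2=104+4=108
after SUB R6, 2: R6=4-2=2
CMP R6, 0  (cmp 2,0)
JNZ L0: taken
after LOAD R4, [R2]: R4=M[108]=1
after XOR R4, 17: R4=1^17=16
after ADD R2, 4: R2=108+4=112
after SUB R6, 2: R6=2-2=0
CMP R6, 0  (cmp 0,0)
JNZ L0: not taken
STORE R4, [100] → M[100]=16
halt.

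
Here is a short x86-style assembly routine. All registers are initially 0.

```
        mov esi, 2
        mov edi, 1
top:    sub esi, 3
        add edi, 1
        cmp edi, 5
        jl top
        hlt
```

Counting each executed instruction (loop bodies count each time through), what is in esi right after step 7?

-4

esi=2
edi=1
esi=2-3=-1
edi=1+1=2
cmp edi, 5  (cmp 2,5)
jl top: taken
esi=(-1)-3=-4
After step 7: esi = -4.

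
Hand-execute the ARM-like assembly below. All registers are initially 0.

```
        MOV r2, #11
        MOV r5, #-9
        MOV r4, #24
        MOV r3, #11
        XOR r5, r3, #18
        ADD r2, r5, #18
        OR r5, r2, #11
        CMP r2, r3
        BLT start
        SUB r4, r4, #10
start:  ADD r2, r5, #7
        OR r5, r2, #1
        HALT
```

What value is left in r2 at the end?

r2=11
r5=-9
r4=24
r3=11
r5=11^18=25
r2=25+18=43
r5=43|11=43
CMP r2, r3  (cmp 43,11)
BLT start: not taken
r4=24-10=14
r2=43+7=50
r5=50|1=51
halt.

50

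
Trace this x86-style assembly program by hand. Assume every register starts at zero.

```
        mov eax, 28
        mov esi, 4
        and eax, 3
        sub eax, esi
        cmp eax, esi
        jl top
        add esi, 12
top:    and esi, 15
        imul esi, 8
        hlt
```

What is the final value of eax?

-4

eax=28
esi=4
eax=28&3=0
eax=0-4=-4
cmp eax, esi  (cmp -4,4)
jl top: taken
esi=4&15=4
esi=4*8=32
halt.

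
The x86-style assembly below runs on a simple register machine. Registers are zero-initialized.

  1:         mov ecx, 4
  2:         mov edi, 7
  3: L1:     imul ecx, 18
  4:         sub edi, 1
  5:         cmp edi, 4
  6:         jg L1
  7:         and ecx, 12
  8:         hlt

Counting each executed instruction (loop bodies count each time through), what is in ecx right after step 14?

23328

mov ecx, 4 → ecx=4
mov edi, 7 → edi=7
imul ecx, 18 → ecx=4*18=72
sub edi, 1 → edi=7-1=6
cmp edi, 4  (cmp 6,4)
jg L1: taken
imul ecx, 18 → ecx=72*18=1296
sub edi, 1 → edi=6-1=5
cmp edi, 4  (cmp 5,4)
jg L1: taken
imul ecx, 18 → ecx=1296*18=23328
sub edi, 1 → edi=5-1=4
cmp edi, 4  (cmp 4,4)
jg L1: not taken
After step 14: ecx = 23328.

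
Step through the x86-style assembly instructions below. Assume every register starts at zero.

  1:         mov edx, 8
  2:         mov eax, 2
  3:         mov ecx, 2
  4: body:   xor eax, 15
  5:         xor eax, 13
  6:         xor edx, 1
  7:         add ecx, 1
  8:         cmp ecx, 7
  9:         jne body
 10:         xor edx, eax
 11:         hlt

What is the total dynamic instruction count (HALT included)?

35

mov edx, 8 → edx=8
mov eax, 2 → eax=2
mov ecx, 2 → ecx=2
xor eax, 15 → eax=2^15=13
xor eax, 13 → eax=13^13=0
xor edx, 1 → edx=8^1=9
add ecx, 1 → ecx=2+1=3
cmp ecx, 7  (cmp 3,7)
jne body: taken
xor eax, 15 → eax=0^15=15
xor eax, 13 → eax=15^13=2
xor edx, 1 → edx=9^1=8
add ecx, 1 → ecx=3+1=4
cmp ecx, 7  (cmp 4,7)
jne body: taken
xor eax, 15 → eax=2^15=13
xor eax, 13 → eax=13^13=0
xor edx, 1 → edx=8^1=9
add ecx, 1 → ecx=4+1=5
cmp ecx, 7  (cmp 5,7)
jne body: taken
xor eax, 15 → eax=0^15=15
xor eax, 13 → eax=15^13=2
xor edx, 1 → edx=9^1=8
add ecx, 1 → ecx=5+1=6
cmp ecx, 7  (cmp 6,7)
jne body: taken
xor eax, 15 → eax=2^15=13
xor eax, 13 → eax=13^13=0
xor edx, 1 → edx=8^1=9
add ecx, 1 → ecx=6+1=7
cmp ecx, 7  (cmp 7,7)
jne body: not taken
xor edx, eax → edx=9^0=9
halt.
Total executed instructions: 35.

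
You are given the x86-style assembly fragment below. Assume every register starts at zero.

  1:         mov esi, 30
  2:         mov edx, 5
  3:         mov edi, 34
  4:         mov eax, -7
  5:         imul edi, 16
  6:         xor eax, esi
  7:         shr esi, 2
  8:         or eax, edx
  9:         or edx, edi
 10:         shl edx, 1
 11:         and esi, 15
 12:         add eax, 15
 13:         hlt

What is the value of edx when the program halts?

1098

esi=30
edx=5
edi=34
eax=-7
edi=34*16=544
eax=(-7)^30=-25
esi=30>>2=7
eax=(-25)|5=-25
edx=5|544=549
edx=549<<1=1098
esi=7&15=7
eax=(-25)+15=-10
halt.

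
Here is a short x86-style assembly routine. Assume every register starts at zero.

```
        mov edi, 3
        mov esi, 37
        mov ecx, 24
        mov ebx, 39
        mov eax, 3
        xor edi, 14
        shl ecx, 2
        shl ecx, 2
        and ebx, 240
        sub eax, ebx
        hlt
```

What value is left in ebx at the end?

after mov edi, 3: edi=3
after mov esi, 37: esi=37
after mov ecx, 24: ecx=24
after mov ebx, 39: ebx=39
after mov eax, 3: eax=3
after xor edi, 14: edi=3^14=13
after shl ecx, 2: ecx=24<<2=96
after shl ecx, 2: ecx=96<<2=384
after and ebx, 240: ebx=39&240=32
after sub eax, ebx: eax=3-32=-29
halt.

32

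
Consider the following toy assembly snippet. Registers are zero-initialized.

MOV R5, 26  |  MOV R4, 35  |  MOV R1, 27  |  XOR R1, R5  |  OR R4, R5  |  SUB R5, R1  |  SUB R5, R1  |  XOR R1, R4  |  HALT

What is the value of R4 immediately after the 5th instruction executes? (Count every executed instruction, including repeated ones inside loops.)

59

R5=26
R4=35
R1=27
R1=27^26=1
R4=35|26=59
After step 5: R4 = 59.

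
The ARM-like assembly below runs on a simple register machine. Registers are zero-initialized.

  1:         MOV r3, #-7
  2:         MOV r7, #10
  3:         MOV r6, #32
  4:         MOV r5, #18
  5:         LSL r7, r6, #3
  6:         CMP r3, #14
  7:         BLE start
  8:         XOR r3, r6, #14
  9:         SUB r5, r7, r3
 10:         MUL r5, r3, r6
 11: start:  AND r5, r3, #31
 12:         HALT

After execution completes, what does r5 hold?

after MOV r3, #-7: r3=-7
after MOV r7, #10: r7=10
after MOV r6, #32: r6=32
after MOV r5, #18: r5=18
after LSL r7, r6, #3: r7=32<<3=256
CMP r3, #14  (cmp -7,14)
BLE start: taken
after AND r5, r3, #31: r5=(-7)&31=25
halt.

25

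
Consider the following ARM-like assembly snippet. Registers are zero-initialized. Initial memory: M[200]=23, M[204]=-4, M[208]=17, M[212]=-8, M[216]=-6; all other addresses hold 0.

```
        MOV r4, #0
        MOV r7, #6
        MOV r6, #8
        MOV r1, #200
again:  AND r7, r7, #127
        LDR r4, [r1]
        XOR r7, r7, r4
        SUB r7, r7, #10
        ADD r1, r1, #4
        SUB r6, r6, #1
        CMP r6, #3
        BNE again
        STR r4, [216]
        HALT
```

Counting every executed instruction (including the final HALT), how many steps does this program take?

MOV r4, #0 → r4=0
MOV r7, #6 → r7=6
MOV r6, #8 → r6=8
MOV r1, #200 → r1=200
AND r7, r7, #127 → r7=6&127=6
LDR r4, [r1] → r4=M[200]=23
XOR r7, r7, r4 → r7=6^23=17
SUB r7, r7, #10 → r7=17-10=7
ADD r1, r1, #4 → r1=200+4=204
SUB r6, r6, #1 → r6=8-1=7
CMP r6, #3  (cmp 7,3)
BNE again: taken
AND r7, r7, #127 → r7=7&127=7
LDR r4, [r1] → r4=M[204]=-4
XOR r7, r7, r4 → r7=7^(-4)=-5
SUB r7, r7, #10 → r7=(-5)-10=-15
ADD r1, r1, #4 → r1=204+4=208
SUB r6, r6, #1 → r6=7-1=6
CMP r6, #3  (cmp 6,3)
BNE again: taken
AND r7, r7, #127 → r7=(-15)&127=113
LDR r4, [r1] → r4=M[208]=17
XOR r7, r7, r4 → r7=113^17=96
SUB r7, r7, #10 → r7=96-10=86
ADD r1, r1, #4 → r1=208+4=212
SUB r6, r6, #1 → r6=6-1=5
CMP r6, #3  (cmp 5,3)
BNE again: taken
AND r7, r7, #127 → r7=86&127=86
LDR r4, [r1] → r4=M[212]=-8
XOR r7, r7, r4 → r7=86^(-8)=-82
SUB r7, r7, #10 → r7=(-82)-10=-92
ADD r1, r1, #4 → r1=212+4=216
SUB r6, r6, #1 → r6=5-1=4
CMP r6, #3  (cmp 4,3)
BNE again: taken
AND r7, r7, #127 → r7=(-92)&127=36
LDR r4, [r1] → r4=M[216]=-6
XOR r7, r7, r4 → r7=36^(-6)=-34
SUB r7, r7, #10 → r7=(-34)-10=-44
ADD r1, r1, #4 → r1=216+4=220
SUB r6, r6, #1 → r6=4-1=3
CMP r6, #3  (cmp 3,3)
BNE again: not taken
STR r4, [216] → M[216]=-6
halt.
Total executed instructions: 46.

46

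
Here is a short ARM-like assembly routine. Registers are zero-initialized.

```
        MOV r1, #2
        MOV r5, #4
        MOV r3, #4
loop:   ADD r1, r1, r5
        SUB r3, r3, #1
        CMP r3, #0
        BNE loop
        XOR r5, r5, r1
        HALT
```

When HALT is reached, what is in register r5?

after MOV r1, #2: r1=2
after MOV r5, #4: r5=4
after MOV r3, #4: r3=4
after ADD r1, r1, r5: r1=2+4=6
after SUB r3, r3, #1: r3=4-1=3
CMP r3, #0  (cmp 3,0)
BNE loop: taken
after ADD r1, r1, r5: r1=6+4=10
after SUB r3, r3, #1: r3=3-1=2
CMP r3, #0  (cmp 2,0)
BNE loop: taken
after ADD r1, r1, r5: r1=10+4=14
after SUB r3, r3, #1: r3=2-1=1
CMP r3, #0  (cmp 1,0)
BNE loop: taken
after ADD r1, r1, r5: r1=14+4=18
after SUB r3, r3, #1: r3=1-1=0
CMP r3, #0  (cmp 0,0)
BNE loop: not taken
after XOR r5, r5, r1: r5=4^18=22
halt.

22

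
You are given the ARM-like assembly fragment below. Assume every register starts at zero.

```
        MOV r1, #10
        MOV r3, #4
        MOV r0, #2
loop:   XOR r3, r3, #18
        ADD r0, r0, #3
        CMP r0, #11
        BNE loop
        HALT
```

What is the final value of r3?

22

r1=10
r3=4
r0=2
r3=4^18=22
r0=2+3=5
CMP r0, #11  (cmp 5,11)
BNE loop: taken
r3=22^18=4
r0=5+3=8
CMP r0, #11  (cmp 8,11)
BNE loop: taken
r3=4^18=22
r0=8+3=11
CMP r0, #11  (cmp 11,11)
BNE loop: not taken
halt.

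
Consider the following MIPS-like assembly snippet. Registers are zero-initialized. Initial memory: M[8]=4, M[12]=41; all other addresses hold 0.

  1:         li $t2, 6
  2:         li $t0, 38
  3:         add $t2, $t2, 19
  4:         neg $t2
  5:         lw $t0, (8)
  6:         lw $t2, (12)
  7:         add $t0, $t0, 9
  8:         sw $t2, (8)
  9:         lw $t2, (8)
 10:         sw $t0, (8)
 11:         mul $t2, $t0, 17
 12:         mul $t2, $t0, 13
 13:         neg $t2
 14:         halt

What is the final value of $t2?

li $t2, 6 → $t2=6
li $t0, 38 → $t0=38
add $t2, $t2, 19 → $t2=6+19=25
neg $t2 → $t2=-(25)=-25
lw $t0, (8) → $t0=M[8]=4
lw $t2, (12) → $t2=M[12]=41
add $t0, $t0, 9 → $t0=4+9=13
sw $t2, (8) → M[8]=41
lw $t2, (8) → $t2=M[8]=41
sw $t0, (8) → M[8]=13
mul $t2, $t0, 17 → $t2=13*17=221
mul $t2, $t0, 13 → $t2=13*13=169
neg $t2 → $t2=-(169)=-169
halt.

-169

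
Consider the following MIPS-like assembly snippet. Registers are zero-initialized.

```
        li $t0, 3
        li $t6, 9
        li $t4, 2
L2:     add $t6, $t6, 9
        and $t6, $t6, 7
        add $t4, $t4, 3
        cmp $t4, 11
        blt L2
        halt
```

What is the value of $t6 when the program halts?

4

li $t0, 3 → $t0=3
li $t6, 9 → $t6=9
li $t4, 2 → $t4=2
add $t6, $t6, 9 → $t6=9+9=18
and $t6, $t6, 7 → $t6=18&7=2
add $t4, $t4, 3 → $t4=2+3=5
cmp $t4, 11  (cmp 5,11)
blt L2: taken
add $t6, $t6, 9 → $t6=2+9=11
and $t6, $t6, 7 → $t6=11&7=3
add $t4, $t4, 3 → $t4=5+3=8
cmp $t4, 11  (cmp 8,11)
blt L2: taken
add $t6, $t6, 9 → $t6=3+9=12
and $t6, $t6, 7 → $t6=12&7=4
add $t4, $t4, 3 → $t4=8+3=11
cmp $t4, 11  (cmp 11,11)
blt L2: not taken
halt.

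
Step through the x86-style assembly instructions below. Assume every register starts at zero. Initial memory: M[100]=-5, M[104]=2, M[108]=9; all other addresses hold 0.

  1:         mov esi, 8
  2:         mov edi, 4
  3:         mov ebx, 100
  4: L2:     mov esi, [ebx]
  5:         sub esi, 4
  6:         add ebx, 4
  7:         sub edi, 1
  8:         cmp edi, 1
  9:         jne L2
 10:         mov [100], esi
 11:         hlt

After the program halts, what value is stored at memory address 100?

after mov esi, 8: esi=8
after mov edi, 4: edi=4
after mov ebx, 100: ebx=100
after mov esi, [ebx]: esi=M[100]=-5
after sub esi, 4: esi=(-5)-4=-9
after add ebx, 4: ebx=100+4=104
after sub edi, 1: edi=4-1=3
cmp edi, 1  (cmp 3,1)
jne L2: taken
after mov esi, [ebx]: esi=M[104]=2
after sub esi, 4: esi=2-4=-2
after add ebx, 4: ebx=104+4=108
after sub edi, 1: edi=3-1=2
cmp edi, 1  (cmp 2,1)
jne L2: taken
after mov esi, [ebx]: esi=M[108]=9
after sub esi, 4: esi=9-4=5
after add ebx, 4: ebx=108+4=112
after sub edi, 1: edi=2-1=1
cmp edi, 1  (cmp 1,1)
jne L2: not taken
mov [100], esi → M[100]=5
halt.

5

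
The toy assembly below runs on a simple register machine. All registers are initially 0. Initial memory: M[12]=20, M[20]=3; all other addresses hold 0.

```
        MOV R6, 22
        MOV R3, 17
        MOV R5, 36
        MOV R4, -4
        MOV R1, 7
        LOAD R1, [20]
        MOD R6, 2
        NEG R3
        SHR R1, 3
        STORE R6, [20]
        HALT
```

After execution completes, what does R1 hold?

0

R6=22
R3=17
R5=36
R4=-4
R1=7
R1=M[20]=3
R6=22%2=0
R3=-(17)=-17
R1=3>>3=0
STORE R6, [20] → M[20]=0
halt.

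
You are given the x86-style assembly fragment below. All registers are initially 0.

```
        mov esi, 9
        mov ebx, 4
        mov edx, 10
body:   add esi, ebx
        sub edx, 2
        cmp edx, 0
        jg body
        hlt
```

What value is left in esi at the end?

mov esi, 9 → esi=9
mov ebx, 4 → ebx=4
mov edx, 10 → edx=10
add esi, ebx → esi=9+4=13
sub edx, 2 → edx=10-2=8
cmp edx, 0  (cmp 8,0)
jg body: taken
add esi, ebx → esi=13+4=17
sub edx, 2 → edx=8-2=6
cmp edx, 0  (cmp 6,0)
jg body: taken
add esi, ebx → esi=17+4=21
sub edx, 2 → edx=6-2=4
cmp edx, 0  (cmp 4,0)
jg body: taken
add esi, ebx → esi=21+4=25
sub edx, 2 → edx=4-2=2
cmp edx, 0  (cmp 2,0)
jg body: taken
add esi, ebx → esi=25+4=29
sub edx, 2 → edx=2-2=0
cmp edx, 0  (cmp 0,0)
jg body: not taken
halt.

29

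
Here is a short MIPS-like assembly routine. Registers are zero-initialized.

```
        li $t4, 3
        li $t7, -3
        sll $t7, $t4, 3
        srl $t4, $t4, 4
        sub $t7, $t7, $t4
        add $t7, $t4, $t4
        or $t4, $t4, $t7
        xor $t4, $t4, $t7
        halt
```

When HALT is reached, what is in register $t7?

0

$t4=3
$t7=-3
$t7=3<<3=24
$t4=3>>4=0
$t7=24-0=24
$t7=0+0=0
$t4=0|0=0
$t4=0^0=0
halt.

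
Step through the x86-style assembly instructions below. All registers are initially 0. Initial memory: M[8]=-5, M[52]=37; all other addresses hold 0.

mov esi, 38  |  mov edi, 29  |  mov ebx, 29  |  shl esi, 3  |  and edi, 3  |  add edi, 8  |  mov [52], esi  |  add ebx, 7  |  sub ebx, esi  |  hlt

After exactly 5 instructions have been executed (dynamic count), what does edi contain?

after mov esi, 38: esi=38
after mov edi, 29: edi=29
after mov ebx, 29: ebx=29
after shl esi, 3: esi=38<<3=304
after and edi, 3: edi=29&3=1
After step 5: edi = 1.

1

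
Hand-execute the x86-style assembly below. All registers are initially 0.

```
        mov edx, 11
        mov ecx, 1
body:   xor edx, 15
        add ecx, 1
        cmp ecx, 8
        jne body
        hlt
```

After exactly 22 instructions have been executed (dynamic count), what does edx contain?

after mov edx, 11: edx=11
after mov ecx, 1: ecx=1
after xor edx, 15: edx=11^15=4
after add ecx, 1: ecx=1+1=2
cmp ecx, 8  (cmp 2,8)
jne body: taken
after xor edx, 15: edx=4^15=11
after add ecx, 1: ecx=2+1=3
cmp ecx, 8  (cmp 3,8)
jne body: taken
after xor edx, 15: edx=11^15=4
after add ecx, 1: ecx=3+1=4
cmp ecx, 8  (cmp 4,8)
jne body: taken
after xor edx, 15: edx=4^15=11
after add ecx, 1: ecx=4+1=5
cmp ecx, 8  (cmp 5,8)
jne body: taken
after xor edx, 15: edx=11^15=4
after add ecx, 1: ecx=5+1=6
cmp ecx, 8  (cmp 6,8)
jne body: taken
After step 22: edx = 4.

4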